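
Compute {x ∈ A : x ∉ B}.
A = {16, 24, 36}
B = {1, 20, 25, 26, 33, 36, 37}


Set A = {16, 24, 36}
Set B = {1, 20, 25, 26, 33, 36, 37}
Check each element of A against B:
16 ∉ B (include), 24 ∉ B (include), 36 ∈ B
Elements of A not in B: {16, 24}

{16, 24}


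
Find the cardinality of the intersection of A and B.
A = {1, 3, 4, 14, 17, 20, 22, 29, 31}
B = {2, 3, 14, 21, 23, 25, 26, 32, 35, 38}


Set A = {1, 3, 4, 14, 17, 20, 22, 29, 31}
Set B = {2, 3, 14, 21, 23, 25, 26, 32, 35, 38}
A ∩ B = {3, 14}
|A ∩ B| = 2

2


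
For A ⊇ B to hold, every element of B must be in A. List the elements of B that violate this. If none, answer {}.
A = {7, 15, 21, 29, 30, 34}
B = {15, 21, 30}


Set A = {7, 15, 21, 29, 30, 34}
Set B = {15, 21, 30}
Check each element of B against A:
15 ∈ A, 21 ∈ A, 30 ∈ A
Elements of B not in A: {}

{}


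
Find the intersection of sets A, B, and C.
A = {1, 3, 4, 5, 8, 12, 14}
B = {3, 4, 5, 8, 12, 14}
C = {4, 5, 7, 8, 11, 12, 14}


Set A = {1, 3, 4, 5, 8, 12, 14}
Set B = {3, 4, 5, 8, 12, 14}
Set C = {4, 5, 7, 8, 11, 12, 14}
First, A ∩ B = {3, 4, 5, 8, 12, 14}
Then, (A ∩ B) ∩ C = {4, 5, 8, 12, 14}

{4, 5, 8, 12, 14}


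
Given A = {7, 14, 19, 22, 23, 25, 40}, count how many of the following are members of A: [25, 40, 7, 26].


Set A = {7, 14, 19, 22, 23, 25, 40}
Candidates: [25, 40, 7, 26]
Check each candidate:
25 ∈ A, 40 ∈ A, 7 ∈ A, 26 ∉ A
Count of candidates in A: 3

3


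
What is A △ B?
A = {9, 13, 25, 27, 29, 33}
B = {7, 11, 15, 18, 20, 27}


Set A = {9, 13, 25, 27, 29, 33}
Set B = {7, 11, 15, 18, 20, 27}
A △ B = (A \ B) ∪ (B \ A)
Elements in A but not B: {9, 13, 25, 29, 33}
Elements in B but not A: {7, 11, 15, 18, 20}
A △ B = {7, 9, 11, 13, 15, 18, 20, 25, 29, 33}

{7, 9, 11, 13, 15, 18, 20, 25, 29, 33}


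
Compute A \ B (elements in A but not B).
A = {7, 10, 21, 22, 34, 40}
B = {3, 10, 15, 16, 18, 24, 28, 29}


Set A = {7, 10, 21, 22, 34, 40}
Set B = {3, 10, 15, 16, 18, 24, 28, 29}
A \ B includes elements in A that are not in B.
Check each element of A:
7 (not in B, keep), 10 (in B, remove), 21 (not in B, keep), 22 (not in B, keep), 34 (not in B, keep), 40 (not in B, keep)
A \ B = {7, 21, 22, 34, 40}

{7, 21, 22, 34, 40}


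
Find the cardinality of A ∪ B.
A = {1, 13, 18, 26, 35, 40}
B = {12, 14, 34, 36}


Set A = {1, 13, 18, 26, 35, 40}, |A| = 6
Set B = {12, 14, 34, 36}, |B| = 4
A ∩ B = {}, |A ∩ B| = 0
|A ∪ B| = |A| + |B| - |A ∩ B| = 6 + 4 - 0 = 10

10


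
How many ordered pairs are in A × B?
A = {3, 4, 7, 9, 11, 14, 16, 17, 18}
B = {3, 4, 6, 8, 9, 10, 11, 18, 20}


Set A = {3, 4, 7, 9, 11, 14, 16, 17, 18} has 9 elements.
Set B = {3, 4, 6, 8, 9, 10, 11, 18, 20} has 9 elements.
|A × B| = |A| × |B| = 9 × 9 = 81

81


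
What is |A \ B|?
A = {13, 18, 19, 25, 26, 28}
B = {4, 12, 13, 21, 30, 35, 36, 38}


Set A = {13, 18, 19, 25, 26, 28}
Set B = {4, 12, 13, 21, 30, 35, 36, 38}
A \ B = {18, 19, 25, 26, 28}
|A \ B| = 5

5


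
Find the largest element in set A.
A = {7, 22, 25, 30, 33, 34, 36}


Set A = {7, 22, 25, 30, 33, 34, 36}
Elements in ascending order: 7, 22, 25, 30, 33, 34, 36
The largest element is 36.

36


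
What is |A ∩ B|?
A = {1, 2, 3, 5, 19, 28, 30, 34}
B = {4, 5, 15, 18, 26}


Set A = {1, 2, 3, 5, 19, 28, 30, 34}
Set B = {4, 5, 15, 18, 26}
A ∩ B = {5}
|A ∩ B| = 1

1


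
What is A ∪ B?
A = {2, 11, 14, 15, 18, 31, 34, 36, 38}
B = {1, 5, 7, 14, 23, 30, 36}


Set A = {2, 11, 14, 15, 18, 31, 34, 36, 38}
Set B = {1, 5, 7, 14, 23, 30, 36}
A ∪ B includes all elements in either set.
Elements from A: {2, 11, 14, 15, 18, 31, 34, 36, 38}
Elements from B not already included: {1, 5, 7, 23, 30}
A ∪ B = {1, 2, 5, 7, 11, 14, 15, 18, 23, 30, 31, 34, 36, 38}

{1, 2, 5, 7, 11, 14, 15, 18, 23, 30, 31, 34, 36, 38}


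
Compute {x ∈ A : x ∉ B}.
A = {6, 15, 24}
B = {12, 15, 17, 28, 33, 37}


Set A = {6, 15, 24}
Set B = {12, 15, 17, 28, 33, 37}
Check each element of A against B:
6 ∉ B (include), 15 ∈ B, 24 ∉ B (include)
Elements of A not in B: {6, 24}

{6, 24}


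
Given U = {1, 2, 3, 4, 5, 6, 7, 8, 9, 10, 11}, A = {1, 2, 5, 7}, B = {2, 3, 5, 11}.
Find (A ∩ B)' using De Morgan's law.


U = {1, 2, 3, 4, 5, 6, 7, 8, 9, 10, 11}
A = {1, 2, 5, 7}, B = {2, 3, 5, 11}
A ∩ B = {2, 5}
(A ∩ B)' = U \ (A ∩ B) = {1, 3, 4, 6, 7, 8, 9, 10, 11}
Verification via A' ∪ B': A' = {3, 4, 6, 8, 9, 10, 11}, B' = {1, 4, 6, 7, 8, 9, 10}
A' ∪ B' = {1, 3, 4, 6, 7, 8, 9, 10, 11} ✓

{1, 3, 4, 6, 7, 8, 9, 10, 11}


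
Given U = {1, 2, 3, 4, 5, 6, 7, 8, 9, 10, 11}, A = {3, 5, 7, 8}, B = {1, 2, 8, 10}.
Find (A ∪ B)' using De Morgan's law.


U = {1, 2, 3, 4, 5, 6, 7, 8, 9, 10, 11}
A = {3, 5, 7, 8}, B = {1, 2, 8, 10}
A ∪ B = {1, 2, 3, 5, 7, 8, 10}
(A ∪ B)' = U \ (A ∪ B) = {4, 6, 9, 11}
Verification via A' ∩ B': A' = {1, 2, 4, 6, 9, 10, 11}, B' = {3, 4, 5, 6, 7, 9, 11}
A' ∩ B' = {4, 6, 9, 11} ✓

{4, 6, 9, 11}


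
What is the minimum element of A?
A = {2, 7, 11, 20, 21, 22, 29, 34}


Set A = {2, 7, 11, 20, 21, 22, 29, 34}
Elements in ascending order: 2, 7, 11, 20, 21, 22, 29, 34
The smallest element is 2.

2


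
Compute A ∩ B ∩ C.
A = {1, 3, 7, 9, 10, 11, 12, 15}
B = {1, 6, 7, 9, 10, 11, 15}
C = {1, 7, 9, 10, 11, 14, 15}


Set A = {1, 3, 7, 9, 10, 11, 12, 15}
Set B = {1, 6, 7, 9, 10, 11, 15}
Set C = {1, 7, 9, 10, 11, 14, 15}
First, A ∩ B = {1, 7, 9, 10, 11, 15}
Then, (A ∩ B) ∩ C = {1, 7, 9, 10, 11, 15}

{1, 7, 9, 10, 11, 15}


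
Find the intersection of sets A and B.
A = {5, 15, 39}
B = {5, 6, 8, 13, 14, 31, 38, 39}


Set A = {5, 15, 39}
Set B = {5, 6, 8, 13, 14, 31, 38, 39}
A ∩ B includes only elements in both sets.
Check each element of A against B:
5 ✓, 15 ✗, 39 ✓
A ∩ B = {5, 39}

{5, 39}


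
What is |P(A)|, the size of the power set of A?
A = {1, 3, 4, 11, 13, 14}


Set A = {1, 3, 4, 11, 13, 14}
|A| = 6
The power set P(A) contains all subsets of A.
|P(A)| = 2^|A| = 2^6 = 64

64


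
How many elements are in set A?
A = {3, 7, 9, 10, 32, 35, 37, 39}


Set A = {3, 7, 9, 10, 32, 35, 37, 39}
Listing elements: 3, 7, 9, 10, 32, 35, 37, 39
Counting: 8 elements
|A| = 8

8


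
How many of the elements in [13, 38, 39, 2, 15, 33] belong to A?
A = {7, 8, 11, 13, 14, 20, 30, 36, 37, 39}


Set A = {7, 8, 11, 13, 14, 20, 30, 36, 37, 39}
Candidates: [13, 38, 39, 2, 15, 33]
Check each candidate:
13 ∈ A, 38 ∉ A, 39 ∈ A, 2 ∉ A, 15 ∉ A, 33 ∉ A
Count of candidates in A: 2

2


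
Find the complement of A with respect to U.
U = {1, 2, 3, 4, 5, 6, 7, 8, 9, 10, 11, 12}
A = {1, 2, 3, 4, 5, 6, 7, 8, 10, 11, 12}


Universal set U = {1, 2, 3, 4, 5, 6, 7, 8, 9, 10, 11, 12}
Set A = {1, 2, 3, 4, 5, 6, 7, 8, 10, 11, 12}
A' = U \ A = elements in U but not in A
Checking each element of U:
1 (in A, exclude), 2 (in A, exclude), 3 (in A, exclude), 4 (in A, exclude), 5 (in A, exclude), 6 (in A, exclude), 7 (in A, exclude), 8 (in A, exclude), 9 (not in A, include), 10 (in A, exclude), 11 (in A, exclude), 12 (in A, exclude)
A' = {9}

{9}


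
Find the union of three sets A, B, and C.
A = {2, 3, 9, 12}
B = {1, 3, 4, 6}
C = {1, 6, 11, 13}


Set A = {2, 3, 9, 12}
Set B = {1, 3, 4, 6}
Set C = {1, 6, 11, 13}
First, A ∪ B = {1, 2, 3, 4, 6, 9, 12}
Then, (A ∪ B) ∪ C = {1, 2, 3, 4, 6, 9, 11, 12, 13}

{1, 2, 3, 4, 6, 9, 11, 12, 13}


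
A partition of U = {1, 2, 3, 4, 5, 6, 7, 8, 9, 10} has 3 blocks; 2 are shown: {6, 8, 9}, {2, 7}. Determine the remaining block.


U = {1, 2, 3, 4, 5, 6, 7, 8, 9, 10}
Shown blocks: {6, 8, 9}, {2, 7}
A partition's blocks are pairwise disjoint and cover U, so the missing block = U \ (union of shown blocks).
Union of shown blocks: {2, 6, 7, 8, 9}
Missing block = U \ (union) = {1, 3, 4, 5, 10}

{1, 3, 4, 5, 10}


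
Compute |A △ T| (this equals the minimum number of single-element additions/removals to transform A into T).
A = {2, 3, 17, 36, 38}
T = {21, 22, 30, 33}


Set A = {2, 3, 17, 36, 38}
Set T = {21, 22, 30, 33}
Elements to remove from A (in A, not in T): {2, 3, 17, 36, 38} → 5 removals
Elements to add to A (in T, not in A): {21, 22, 30, 33} → 4 additions
Total edits = 5 + 4 = 9

9


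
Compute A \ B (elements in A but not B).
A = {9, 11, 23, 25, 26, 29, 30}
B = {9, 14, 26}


Set A = {9, 11, 23, 25, 26, 29, 30}
Set B = {9, 14, 26}
A \ B includes elements in A that are not in B.
Check each element of A:
9 (in B, remove), 11 (not in B, keep), 23 (not in B, keep), 25 (not in B, keep), 26 (in B, remove), 29 (not in B, keep), 30 (not in B, keep)
A \ B = {11, 23, 25, 29, 30}

{11, 23, 25, 29, 30}


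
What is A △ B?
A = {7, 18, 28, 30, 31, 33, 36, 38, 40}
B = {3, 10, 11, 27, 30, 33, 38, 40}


Set A = {7, 18, 28, 30, 31, 33, 36, 38, 40}
Set B = {3, 10, 11, 27, 30, 33, 38, 40}
A △ B = (A \ B) ∪ (B \ A)
Elements in A but not B: {7, 18, 28, 31, 36}
Elements in B but not A: {3, 10, 11, 27}
A △ B = {3, 7, 10, 11, 18, 27, 28, 31, 36}

{3, 7, 10, 11, 18, 27, 28, 31, 36}


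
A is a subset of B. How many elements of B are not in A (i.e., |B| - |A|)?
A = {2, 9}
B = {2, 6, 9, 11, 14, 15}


Set A = {2, 9}, |A| = 2
Set B = {2, 6, 9, 11, 14, 15}, |B| = 6
Since A ⊆ B: B \ A = {6, 11, 14, 15}
|B| - |A| = 6 - 2 = 4

4


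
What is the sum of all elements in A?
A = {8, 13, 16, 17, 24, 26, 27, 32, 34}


Set A = {8, 13, 16, 17, 24, 26, 27, 32, 34}
Sum = 8 + 13 + 16 + 17 + 24 + 26 + 27 + 32 + 34 = 197

197


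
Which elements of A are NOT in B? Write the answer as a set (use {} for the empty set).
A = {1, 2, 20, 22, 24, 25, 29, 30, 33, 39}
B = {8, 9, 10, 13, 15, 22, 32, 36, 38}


Set A = {1, 2, 20, 22, 24, 25, 29, 30, 33, 39}
Set B = {8, 9, 10, 13, 15, 22, 32, 36, 38}
Check each element of A against B:
1 ∉ B (include), 2 ∉ B (include), 20 ∉ B (include), 22 ∈ B, 24 ∉ B (include), 25 ∉ B (include), 29 ∉ B (include), 30 ∉ B (include), 33 ∉ B (include), 39 ∉ B (include)
Elements of A not in B: {1, 2, 20, 24, 25, 29, 30, 33, 39}

{1, 2, 20, 24, 25, 29, 30, 33, 39}


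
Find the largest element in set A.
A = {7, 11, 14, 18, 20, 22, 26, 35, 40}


Set A = {7, 11, 14, 18, 20, 22, 26, 35, 40}
Elements in ascending order: 7, 11, 14, 18, 20, 22, 26, 35, 40
The largest element is 40.

40


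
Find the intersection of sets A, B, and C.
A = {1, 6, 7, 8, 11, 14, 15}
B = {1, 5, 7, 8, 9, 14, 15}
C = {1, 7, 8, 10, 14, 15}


Set A = {1, 6, 7, 8, 11, 14, 15}
Set B = {1, 5, 7, 8, 9, 14, 15}
Set C = {1, 7, 8, 10, 14, 15}
First, A ∩ B = {1, 7, 8, 14, 15}
Then, (A ∩ B) ∩ C = {1, 7, 8, 14, 15}

{1, 7, 8, 14, 15}


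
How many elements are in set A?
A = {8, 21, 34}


Set A = {8, 21, 34}
Listing elements: 8, 21, 34
Counting: 3 elements
|A| = 3

3


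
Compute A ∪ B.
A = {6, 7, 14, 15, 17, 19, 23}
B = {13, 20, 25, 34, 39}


Set A = {6, 7, 14, 15, 17, 19, 23}
Set B = {13, 20, 25, 34, 39}
A ∪ B includes all elements in either set.
Elements from A: {6, 7, 14, 15, 17, 19, 23}
Elements from B not already included: {13, 20, 25, 34, 39}
A ∪ B = {6, 7, 13, 14, 15, 17, 19, 20, 23, 25, 34, 39}

{6, 7, 13, 14, 15, 17, 19, 20, 23, 25, 34, 39}


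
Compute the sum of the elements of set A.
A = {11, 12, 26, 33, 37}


Set A = {11, 12, 26, 33, 37}
Sum = 11 + 12 + 26 + 33 + 37 = 119

119


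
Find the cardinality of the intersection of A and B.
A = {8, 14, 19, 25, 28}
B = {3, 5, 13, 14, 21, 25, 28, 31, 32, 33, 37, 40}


Set A = {8, 14, 19, 25, 28}
Set B = {3, 5, 13, 14, 21, 25, 28, 31, 32, 33, 37, 40}
A ∩ B = {14, 25, 28}
|A ∩ B| = 3

3


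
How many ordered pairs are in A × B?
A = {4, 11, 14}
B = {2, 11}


Set A = {4, 11, 14} has 3 elements.
Set B = {2, 11} has 2 elements.
|A × B| = |A| × |B| = 3 × 2 = 6

6


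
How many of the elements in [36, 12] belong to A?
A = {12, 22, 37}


Set A = {12, 22, 37}
Candidates: [36, 12]
Check each candidate:
36 ∉ A, 12 ∈ A
Count of candidates in A: 1

1


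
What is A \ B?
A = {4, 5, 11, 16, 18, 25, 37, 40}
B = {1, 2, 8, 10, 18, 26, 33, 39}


Set A = {4, 5, 11, 16, 18, 25, 37, 40}
Set B = {1, 2, 8, 10, 18, 26, 33, 39}
A \ B includes elements in A that are not in B.
Check each element of A:
4 (not in B, keep), 5 (not in B, keep), 11 (not in B, keep), 16 (not in B, keep), 18 (in B, remove), 25 (not in B, keep), 37 (not in B, keep), 40 (not in B, keep)
A \ B = {4, 5, 11, 16, 25, 37, 40}

{4, 5, 11, 16, 25, 37, 40}


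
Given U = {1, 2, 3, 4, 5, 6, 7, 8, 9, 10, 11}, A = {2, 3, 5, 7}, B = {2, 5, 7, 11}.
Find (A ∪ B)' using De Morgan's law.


U = {1, 2, 3, 4, 5, 6, 7, 8, 9, 10, 11}
A = {2, 3, 5, 7}, B = {2, 5, 7, 11}
A ∪ B = {2, 3, 5, 7, 11}
(A ∪ B)' = U \ (A ∪ B) = {1, 4, 6, 8, 9, 10}
Verification via A' ∩ B': A' = {1, 4, 6, 8, 9, 10, 11}, B' = {1, 3, 4, 6, 8, 9, 10}
A' ∩ B' = {1, 4, 6, 8, 9, 10} ✓

{1, 4, 6, 8, 9, 10}


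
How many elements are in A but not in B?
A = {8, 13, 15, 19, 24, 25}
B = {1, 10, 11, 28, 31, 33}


Set A = {8, 13, 15, 19, 24, 25}
Set B = {1, 10, 11, 28, 31, 33}
A \ B = {8, 13, 15, 19, 24, 25}
|A \ B| = 6

6


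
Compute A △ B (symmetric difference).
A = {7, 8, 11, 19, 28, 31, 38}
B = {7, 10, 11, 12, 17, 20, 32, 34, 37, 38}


Set A = {7, 8, 11, 19, 28, 31, 38}
Set B = {7, 10, 11, 12, 17, 20, 32, 34, 37, 38}
A △ B = (A \ B) ∪ (B \ A)
Elements in A but not B: {8, 19, 28, 31}
Elements in B but not A: {10, 12, 17, 20, 32, 34, 37}
A △ B = {8, 10, 12, 17, 19, 20, 28, 31, 32, 34, 37}

{8, 10, 12, 17, 19, 20, 28, 31, 32, 34, 37}


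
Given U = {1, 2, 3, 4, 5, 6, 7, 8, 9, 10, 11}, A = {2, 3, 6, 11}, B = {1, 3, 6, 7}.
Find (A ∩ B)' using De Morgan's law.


U = {1, 2, 3, 4, 5, 6, 7, 8, 9, 10, 11}
A = {2, 3, 6, 11}, B = {1, 3, 6, 7}
A ∩ B = {3, 6}
(A ∩ B)' = U \ (A ∩ B) = {1, 2, 4, 5, 7, 8, 9, 10, 11}
Verification via A' ∪ B': A' = {1, 4, 5, 7, 8, 9, 10}, B' = {2, 4, 5, 8, 9, 10, 11}
A' ∪ B' = {1, 2, 4, 5, 7, 8, 9, 10, 11} ✓

{1, 2, 4, 5, 7, 8, 9, 10, 11}


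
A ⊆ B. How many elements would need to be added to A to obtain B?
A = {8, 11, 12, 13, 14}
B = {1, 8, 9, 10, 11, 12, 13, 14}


Set A = {8, 11, 12, 13, 14}, |A| = 5
Set B = {1, 8, 9, 10, 11, 12, 13, 14}, |B| = 8
Since A ⊆ B: B \ A = {1, 9, 10}
|B| - |A| = 8 - 5 = 3

3


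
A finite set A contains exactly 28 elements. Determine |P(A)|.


The set has 28 elements.
The power set contains all possible subsets.
|P(A)| = 2^|A| = 2^28 = 268435456

268435456


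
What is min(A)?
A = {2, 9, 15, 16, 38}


Set A = {2, 9, 15, 16, 38}
Elements in ascending order: 2, 9, 15, 16, 38
The smallest element is 2.

2


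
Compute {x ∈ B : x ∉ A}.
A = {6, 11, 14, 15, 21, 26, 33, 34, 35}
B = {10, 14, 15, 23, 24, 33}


Set A = {6, 11, 14, 15, 21, 26, 33, 34, 35}
Set B = {10, 14, 15, 23, 24, 33}
Check each element of B against A:
10 ∉ A (include), 14 ∈ A, 15 ∈ A, 23 ∉ A (include), 24 ∉ A (include), 33 ∈ A
Elements of B not in A: {10, 23, 24}

{10, 23, 24}


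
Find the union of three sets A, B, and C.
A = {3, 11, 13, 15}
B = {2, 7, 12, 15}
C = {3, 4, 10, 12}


Set A = {3, 11, 13, 15}
Set B = {2, 7, 12, 15}
Set C = {3, 4, 10, 12}
First, A ∪ B = {2, 3, 7, 11, 12, 13, 15}
Then, (A ∪ B) ∪ C = {2, 3, 4, 7, 10, 11, 12, 13, 15}

{2, 3, 4, 7, 10, 11, 12, 13, 15}


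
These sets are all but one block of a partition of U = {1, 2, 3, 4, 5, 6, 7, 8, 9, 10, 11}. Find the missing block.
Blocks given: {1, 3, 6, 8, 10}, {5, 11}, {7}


U = {1, 2, 3, 4, 5, 6, 7, 8, 9, 10, 11}
Shown blocks: {1, 3, 6, 8, 10}, {5, 11}, {7}
A partition's blocks are pairwise disjoint and cover U, so the missing block = U \ (union of shown blocks).
Union of shown blocks: {1, 3, 5, 6, 7, 8, 10, 11}
Missing block = U \ (union) = {2, 4, 9}

{2, 4, 9}


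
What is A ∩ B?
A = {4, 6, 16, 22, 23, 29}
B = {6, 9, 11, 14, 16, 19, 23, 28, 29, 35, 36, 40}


Set A = {4, 6, 16, 22, 23, 29}
Set B = {6, 9, 11, 14, 16, 19, 23, 28, 29, 35, 36, 40}
A ∩ B includes only elements in both sets.
Check each element of A against B:
4 ✗, 6 ✓, 16 ✓, 22 ✗, 23 ✓, 29 ✓
A ∩ B = {6, 16, 23, 29}

{6, 16, 23, 29}


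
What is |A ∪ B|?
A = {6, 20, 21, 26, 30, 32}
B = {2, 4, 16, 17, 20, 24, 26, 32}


Set A = {6, 20, 21, 26, 30, 32}, |A| = 6
Set B = {2, 4, 16, 17, 20, 24, 26, 32}, |B| = 8
A ∩ B = {20, 26, 32}, |A ∩ B| = 3
|A ∪ B| = |A| + |B| - |A ∩ B| = 6 + 8 - 3 = 11

11


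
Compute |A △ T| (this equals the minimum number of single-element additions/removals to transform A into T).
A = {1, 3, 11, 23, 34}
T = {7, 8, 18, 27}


Set A = {1, 3, 11, 23, 34}
Set T = {7, 8, 18, 27}
Elements to remove from A (in A, not in T): {1, 3, 11, 23, 34} → 5 removals
Elements to add to A (in T, not in A): {7, 8, 18, 27} → 4 additions
Total edits = 5 + 4 = 9

9


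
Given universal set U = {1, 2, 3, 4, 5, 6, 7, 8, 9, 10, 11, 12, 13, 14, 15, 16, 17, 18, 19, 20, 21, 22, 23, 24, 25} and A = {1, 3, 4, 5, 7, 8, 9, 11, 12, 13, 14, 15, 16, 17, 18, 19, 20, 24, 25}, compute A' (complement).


Universal set U = {1, 2, 3, 4, 5, 6, 7, 8, 9, 10, 11, 12, 13, 14, 15, 16, 17, 18, 19, 20, 21, 22, 23, 24, 25}
Set A = {1, 3, 4, 5, 7, 8, 9, 11, 12, 13, 14, 15, 16, 17, 18, 19, 20, 24, 25}
A' = U \ A = elements in U but not in A
Checking each element of U:
1 (in A, exclude), 2 (not in A, include), 3 (in A, exclude), 4 (in A, exclude), 5 (in A, exclude), 6 (not in A, include), 7 (in A, exclude), 8 (in A, exclude), 9 (in A, exclude), 10 (not in A, include), 11 (in A, exclude), 12 (in A, exclude), 13 (in A, exclude), 14 (in A, exclude), 15 (in A, exclude), 16 (in A, exclude), 17 (in A, exclude), 18 (in A, exclude), 19 (in A, exclude), 20 (in A, exclude), 21 (not in A, include), 22 (not in A, include), 23 (not in A, include), 24 (in A, exclude), 25 (in A, exclude)
A' = {2, 6, 10, 21, 22, 23}

{2, 6, 10, 21, 22, 23}


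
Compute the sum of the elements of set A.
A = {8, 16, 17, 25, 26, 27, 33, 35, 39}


Set A = {8, 16, 17, 25, 26, 27, 33, 35, 39}
Sum = 8 + 16 + 17 + 25 + 26 + 27 + 33 + 35 + 39 = 226

226


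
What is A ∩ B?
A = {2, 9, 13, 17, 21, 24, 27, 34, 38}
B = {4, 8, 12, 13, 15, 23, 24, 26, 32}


Set A = {2, 9, 13, 17, 21, 24, 27, 34, 38}
Set B = {4, 8, 12, 13, 15, 23, 24, 26, 32}
A ∩ B includes only elements in both sets.
Check each element of A against B:
2 ✗, 9 ✗, 13 ✓, 17 ✗, 21 ✗, 24 ✓, 27 ✗, 34 ✗, 38 ✗
A ∩ B = {13, 24}

{13, 24}


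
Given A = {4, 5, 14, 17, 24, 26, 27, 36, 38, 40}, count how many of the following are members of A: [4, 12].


Set A = {4, 5, 14, 17, 24, 26, 27, 36, 38, 40}
Candidates: [4, 12]
Check each candidate:
4 ∈ A, 12 ∉ A
Count of candidates in A: 1

1


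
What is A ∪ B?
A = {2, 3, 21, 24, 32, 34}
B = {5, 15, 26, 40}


Set A = {2, 3, 21, 24, 32, 34}
Set B = {5, 15, 26, 40}
A ∪ B includes all elements in either set.
Elements from A: {2, 3, 21, 24, 32, 34}
Elements from B not already included: {5, 15, 26, 40}
A ∪ B = {2, 3, 5, 15, 21, 24, 26, 32, 34, 40}

{2, 3, 5, 15, 21, 24, 26, 32, 34, 40}


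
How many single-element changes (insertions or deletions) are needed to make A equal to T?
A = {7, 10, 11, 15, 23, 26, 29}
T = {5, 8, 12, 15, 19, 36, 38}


Set A = {7, 10, 11, 15, 23, 26, 29}
Set T = {5, 8, 12, 15, 19, 36, 38}
Elements to remove from A (in A, not in T): {7, 10, 11, 23, 26, 29} → 6 removals
Elements to add to A (in T, not in A): {5, 8, 12, 19, 36, 38} → 6 additions
Total edits = 6 + 6 = 12

12


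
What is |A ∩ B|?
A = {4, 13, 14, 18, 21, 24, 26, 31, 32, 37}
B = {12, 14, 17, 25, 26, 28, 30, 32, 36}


Set A = {4, 13, 14, 18, 21, 24, 26, 31, 32, 37}
Set B = {12, 14, 17, 25, 26, 28, 30, 32, 36}
A ∩ B = {14, 26, 32}
|A ∩ B| = 3

3


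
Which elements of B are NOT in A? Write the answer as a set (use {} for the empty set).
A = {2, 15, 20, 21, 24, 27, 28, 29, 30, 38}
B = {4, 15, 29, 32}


Set A = {2, 15, 20, 21, 24, 27, 28, 29, 30, 38}
Set B = {4, 15, 29, 32}
Check each element of B against A:
4 ∉ A (include), 15 ∈ A, 29 ∈ A, 32 ∉ A (include)
Elements of B not in A: {4, 32}

{4, 32}


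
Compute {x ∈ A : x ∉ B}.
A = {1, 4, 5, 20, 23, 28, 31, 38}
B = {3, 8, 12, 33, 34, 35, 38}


Set A = {1, 4, 5, 20, 23, 28, 31, 38}
Set B = {3, 8, 12, 33, 34, 35, 38}
Check each element of A against B:
1 ∉ B (include), 4 ∉ B (include), 5 ∉ B (include), 20 ∉ B (include), 23 ∉ B (include), 28 ∉ B (include), 31 ∉ B (include), 38 ∈ B
Elements of A not in B: {1, 4, 5, 20, 23, 28, 31}

{1, 4, 5, 20, 23, 28, 31}


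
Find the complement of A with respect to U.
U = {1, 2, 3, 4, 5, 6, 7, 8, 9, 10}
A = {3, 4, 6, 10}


Universal set U = {1, 2, 3, 4, 5, 6, 7, 8, 9, 10}
Set A = {3, 4, 6, 10}
A' = U \ A = elements in U but not in A
Checking each element of U:
1 (not in A, include), 2 (not in A, include), 3 (in A, exclude), 4 (in A, exclude), 5 (not in A, include), 6 (in A, exclude), 7 (not in A, include), 8 (not in A, include), 9 (not in A, include), 10 (in A, exclude)
A' = {1, 2, 5, 7, 8, 9}

{1, 2, 5, 7, 8, 9}


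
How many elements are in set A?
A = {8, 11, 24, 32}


Set A = {8, 11, 24, 32}
Listing elements: 8, 11, 24, 32
Counting: 4 elements
|A| = 4

4


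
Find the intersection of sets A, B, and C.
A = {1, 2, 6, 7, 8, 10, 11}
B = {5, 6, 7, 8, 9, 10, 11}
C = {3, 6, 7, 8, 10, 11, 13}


Set A = {1, 2, 6, 7, 8, 10, 11}
Set B = {5, 6, 7, 8, 9, 10, 11}
Set C = {3, 6, 7, 8, 10, 11, 13}
First, A ∩ B = {6, 7, 8, 10, 11}
Then, (A ∩ B) ∩ C = {6, 7, 8, 10, 11}

{6, 7, 8, 10, 11}


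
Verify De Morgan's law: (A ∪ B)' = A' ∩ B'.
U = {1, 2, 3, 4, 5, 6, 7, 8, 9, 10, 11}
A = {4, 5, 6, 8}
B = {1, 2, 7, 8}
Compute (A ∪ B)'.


U = {1, 2, 3, 4, 5, 6, 7, 8, 9, 10, 11}
A = {4, 5, 6, 8}, B = {1, 2, 7, 8}
A ∪ B = {1, 2, 4, 5, 6, 7, 8}
(A ∪ B)' = U \ (A ∪ B) = {3, 9, 10, 11}
Verification via A' ∩ B': A' = {1, 2, 3, 7, 9, 10, 11}, B' = {3, 4, 5, 6, 9, 10, 11}
A' ∩ B' = {3, 9, 10, 11} ✓

{3, 9, 10, 11}


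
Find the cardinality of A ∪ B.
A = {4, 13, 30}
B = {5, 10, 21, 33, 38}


Set A = {4, 13, 30}, |A| = 3
Set B = {5, 10, 21, 33, 38}, |B| = 5
A ∩ B = {}, |A ∩ B| = 0
|A ∪ B| = |A| + |B| - |A ∩ B| = 3 + 5 - 0 = 8

8


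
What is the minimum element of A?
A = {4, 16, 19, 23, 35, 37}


Set A = {4, 16, 19, 23, 35, 37}
Elements in ascending order: 4, 16, 19, 23, 35, 37
The smallest element is 4.

4


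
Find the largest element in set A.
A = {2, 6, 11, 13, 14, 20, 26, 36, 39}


Set A = {2, 6, 11, 13, 14, 20, 26, 36, 39}
Elements in ascending order: 2, 6, 11, 13, 14, 20, 26, 36, 39
The largest element is 39.

39


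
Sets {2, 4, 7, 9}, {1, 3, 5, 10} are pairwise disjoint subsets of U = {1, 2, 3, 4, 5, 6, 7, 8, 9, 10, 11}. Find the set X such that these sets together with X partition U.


U = {1, 2, 3, 4, 5, 6, 7, 8, 9, 10, 11}
Shown blocks: {2, 4, 7, 9}, {1, 3, 5, 10}
A partition's blocks are pairwise disjoint and cover U, so the missing block = U \ (union of shown blocks).
Union of shown blocks: {1, 2, 3, 4, 5, 7, 9, 10}
Missing block = U \ (union) = {6, 8, 11}

{6, 8, 11}


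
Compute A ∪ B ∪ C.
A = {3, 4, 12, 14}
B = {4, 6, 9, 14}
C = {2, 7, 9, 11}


Set A = {3, 4, 12, 14}
Set B = {4, 6, 9, 14}
Set C = {2, 7, 9, 11}
First, A ∪ B = {3, 4, 6, 9, 12, 14}
Then, (A ∪ B) ∪ C = {2, 3, 4, 6, 7, 9, 11, 12, 14}

{2, 3, 4, 6, 7, 9, 11, 12, 14}


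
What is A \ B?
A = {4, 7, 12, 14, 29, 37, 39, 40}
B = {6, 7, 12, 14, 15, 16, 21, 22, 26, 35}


Set A = {4, 7, 12, 14, 29, 37, 39, 40}
Set B = {6, 7, 12, 14, 15, 16, 21, 22, 26, 35}
A \ B includes elements in A that are not in B.
Check each element of A:
4 (not in B, keep), 7 (in B, remove), 12 (in B, remove), 14 (in B, remove), 29 (not in B, keep), 37 (not in B, keep), 39 (not in B, keep), 40 (not in B, keep)
A \ B = {4, 29, 37, 39, 40}

{4, 29, 37, 39, 40}


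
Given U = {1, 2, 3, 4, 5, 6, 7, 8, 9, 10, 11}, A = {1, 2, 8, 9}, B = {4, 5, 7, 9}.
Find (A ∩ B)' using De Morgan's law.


U = {1, 2, 3, 4, 5, 6, 7, 8, 9, 10, 11}
A = {1, 2, 8, 9}, B = {4, 5, 7, 9}
A ∩ B = {9}
(A ∩ B)' = U \ (A ∩ B) = {1, 2, 3, 4, 5, 6, 7, 8, 10, 11}
Verification via A' ∪ B': A' = {3, 4, 5, 6, 7, 10, 11}, B' = {1, 2, 3, 6, 8, 10, 11}
A' ∪ B' = {1, 2, 3, 4, 5, 6, 7, 8, 10, 11} ✓

{1, 2, 3, 4, 5, 6, 7, 8, 10, 11}


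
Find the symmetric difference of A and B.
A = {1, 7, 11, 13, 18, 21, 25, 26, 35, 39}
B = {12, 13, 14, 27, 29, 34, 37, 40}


Set A = {1, 7, 11, 13, 18, 21, 25, 26, 35, 39}
Set B = {12, 13, 14, 27, 29, 34, 37, 40}
A △ B = (A \ B) ∪ (B \ A)
Elements in A but not B: {1, 7, 11, 18, 21, 25, 26, 35, 39}
Elements in B but not A: {12, 14, 27, 29, 34, 37, 40}
A △ B = {1, 7, 11, 12, 14, 18, 21, 25, 26, 27, 29, 34, 35, 37, 39, 40}

{1, 7, 11, 12, 14, 18, 21, 25, 26, 27, 29, 34, 35, 37, 39, 40}


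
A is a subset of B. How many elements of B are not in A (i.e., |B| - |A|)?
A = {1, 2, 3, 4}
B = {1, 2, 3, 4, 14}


Set A = {1, 2, 3, 4}, |A| = 4
Set B = {1, 2, 3, 4, 14}, |B| = 5
Since A ⊆ B: B \ A = {14}
|B| - |A| = 5 - 4 = 1

1


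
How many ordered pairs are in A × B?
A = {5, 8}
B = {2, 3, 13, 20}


Set A = {5, 8} has 2 elements.
Set B = {2, 3, 13, 20} has 4 elements.
|A × B| = |A| × |B| = 2 × 4 = 8

8


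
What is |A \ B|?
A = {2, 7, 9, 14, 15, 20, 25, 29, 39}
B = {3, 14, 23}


Set A = {2, 7, 9, 14, 15, 20, 25, 29, 39}
Set B = {3, 14, 23}
A \ B = {2, 7, 9, 15, 20, 25, 29, 39}
|A \ B| = 8

8


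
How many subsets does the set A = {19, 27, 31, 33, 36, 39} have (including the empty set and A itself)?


Set A = {19, 27, 31, 33, 36, 39}
|A| = 6
The power set P(A) contains all subsets of A.
|P(A)| = 2^|A| = 2^6 = 64

64


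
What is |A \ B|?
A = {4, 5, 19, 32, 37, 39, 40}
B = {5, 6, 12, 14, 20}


Set A = {4, 5, 19, 32, 37, 39, 40}
Set B = {5, 6, 12, 14, 20}
A \ B = {4, 19, 32, 37, 39, 40}
|A \ B| = 6

6


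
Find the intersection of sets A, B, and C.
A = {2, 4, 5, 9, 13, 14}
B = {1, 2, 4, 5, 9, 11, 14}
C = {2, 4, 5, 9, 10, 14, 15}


Set A = {2, 4, 5, 9, 13, 14}
Set B = {1, 2, 4, 5, 9, 11, 14}
Set C = {2, 4, 5, 9, 10, 14, 15}
First, A ∩ B = {2, 4, 5, 9, 14}
Then, (A ∩ B) ∩ C = {2, 4, 5, 9, 14}

{2, 4, 5, 9, 14}


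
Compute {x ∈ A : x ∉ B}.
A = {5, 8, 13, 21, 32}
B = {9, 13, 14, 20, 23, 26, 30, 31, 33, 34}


Set A = {5, 8, 13, 21, 32}
Set B = {9, 13, 14, 20, 23, 26, 30, 31, 33, 34}
Check each element of A against B:
5 ∉ B (include), 8 ∉ B (include), 13 ∈ B, 21 ∉ B (include), 32 ∉ B (include)
Elements of A not in B: {5, 8, 21, 32}

{5, 8, 21, 32}


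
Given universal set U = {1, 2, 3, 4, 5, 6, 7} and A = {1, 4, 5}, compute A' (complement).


Universal set U = {1, 2, 3, 4, 5, 6, 7}
Set A = {1, 4, 5}
A' = U \ A = elements in U but not in A
Checking each element of U:
1 (in A, exclude), 2 (not in A, include), 3 (not in A, include), 4 (in A, exclude), 5 (in A, exclude), 6 (not in A, include), 7 (not in A, include)
A' = {2, 3, 6, 7}

{2, 3, 6, 7}


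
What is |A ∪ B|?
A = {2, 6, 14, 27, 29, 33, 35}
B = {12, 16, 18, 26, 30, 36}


Set A = {2, 6, 14, 27, 29, 33, 35}, |A| = 7
Set B = {12, 16, 18, 26, 30, 36}, |B| = 6
A ∩ B = {}, |A ∩ B| = 0
|A ∪ B| = |A| + |B| - |A ∩ B| = 7 + 6 - 0 = 13

13


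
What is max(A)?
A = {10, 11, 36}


Set A = {10, 11, 36}
Elements in ascending order: 10, 11, 36
The largest element is 36.

36


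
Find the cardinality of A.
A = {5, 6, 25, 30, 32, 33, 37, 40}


Set A = {5, 6, 25, 30, 32, 33, 37, 40}
Listing elements: 5, 6, 25, 30, 32, 33, 37, 40
Counting: 8 elements
|A| = 8

8


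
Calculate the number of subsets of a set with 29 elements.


The set has 29 elements.
The power set contains all possible subsets.
|P(A)| = 2^|A| = 2^29 = 536870912

536870912


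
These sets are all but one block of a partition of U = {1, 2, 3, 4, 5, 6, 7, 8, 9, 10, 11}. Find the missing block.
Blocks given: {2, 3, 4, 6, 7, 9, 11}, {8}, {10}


U = {1, 2, 3, 4, 5, 6, 7, 8, 9, 10, 11}
Shown blocks: {2, 3, 4, 6, 7, 9, 11}, {8}, {10}
A partition's blocks are pairwise disjoint and cover U, so the missing block = U \ (union of shown blocks).
Union of shown blocks: {2, 3, 4, 6, 7, 8, 9, 10, 11}
Missing block = U \ (union) = {1, 5}

{1, 5}


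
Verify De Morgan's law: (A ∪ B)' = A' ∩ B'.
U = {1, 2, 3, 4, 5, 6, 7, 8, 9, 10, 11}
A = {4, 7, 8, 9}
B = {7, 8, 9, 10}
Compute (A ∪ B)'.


U = {1, 2, 3, 4, 5, 6, 7, 8, 9, 10, 11}
A = {4, 7, 8, 9}, B = {7, 8, 9, 10}
A ∪ B = {4, 7, 8, 9, 10}
(A ∪ B)' = U \ (A ∪ B) = {1, 2, 3, 5, 6, 11}
Verification via A' ∩ B': A' = {1, 2, 3, 5, 6, 10, 11}, B' = {1, 2, 3, 4, 5, 6, 11}
A' ∩ B' = {1, 2, 3, 5, 6, 11} ✓

{1, 2, 3, 5, 6, 11}


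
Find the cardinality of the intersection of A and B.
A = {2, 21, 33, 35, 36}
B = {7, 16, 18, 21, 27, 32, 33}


Set A = {2, 21, 33, 35, 36}
Set B = {7, 16, 18, 21, 27, 32, 33}
A ∩ B = {21, 33}
|A ∩ B| = 2

2


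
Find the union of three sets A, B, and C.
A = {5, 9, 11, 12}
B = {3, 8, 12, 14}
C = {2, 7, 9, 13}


Set A = {5, 9, 11, 12}
Set B = {3, 8, 12, 14}
Set C = {2, 7, 9, 13}
First, A ∪ B = {3, 5, 8, 9, 11, 12, 14}
Then, (A ∪ B) ∪ C = {2, 3, 5, 7, 8, 9, 11, 12, 13, 14}

{2, 3, 5, 7, 8, 9, 11, 12, 13, 14}


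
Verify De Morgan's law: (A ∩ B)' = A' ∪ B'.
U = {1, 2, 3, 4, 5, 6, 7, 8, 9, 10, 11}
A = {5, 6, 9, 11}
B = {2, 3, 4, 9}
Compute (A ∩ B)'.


U = {1, 2, 3, 4, 5, 6, 7, 8, 9, 10, 11}
A = {5, 6, 9, 11}, B = {2, 3, 4, 9}
A ∩ B = {9}
(A ∩ B)' = U \ (A ∩ B) = {1, 2, 3, 4, 5, 6, 7, 8, 10, 11}
Verification via A' ∪ B': A' = {1, 2, 3, 4, 7, 8, 10}, B' = {1, 5, 6, 7, 8, 10, 11}
A' ∪ B' = {1, 2, 3, 4, 5, 6, 7, 8, 10, 11} ✓

{1, 2, 3, 4, 5, 6, 7, 8, 10, 11}


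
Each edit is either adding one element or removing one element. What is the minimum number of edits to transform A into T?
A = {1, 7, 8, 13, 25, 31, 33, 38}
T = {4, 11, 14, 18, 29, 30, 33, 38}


Set A = {1, 7, 8, 13, 25, 31, 33, 38}
Set T = {4, 11, 14, 18, 29, 30, 33, 38}
Elements to remove from A (in A, not in T): {1, 7, 8, 13, 25, 31} → 6 removals
Elements to add to A (in T, not in A): {4, 11, 14, 18, 29, 30} → 6 additions
Total edits = 6 + 6 = 12

12


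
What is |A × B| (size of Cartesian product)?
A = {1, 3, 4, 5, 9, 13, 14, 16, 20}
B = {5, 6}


Set A = {1, 3, 4, 5, 9, 13, 14, 16, 20} has 9 elements.
Set B = {5, 6} has 2 elements.
|A × B| = |A| × |B| = 9 × 2 = 18

18


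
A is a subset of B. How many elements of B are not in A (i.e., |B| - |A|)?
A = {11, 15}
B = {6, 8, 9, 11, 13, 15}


Set A = {11, 15}, |A| = 2
Set B = {6, 8, 9, 11, 13, 15}, |B| = 6
Since A ⊆ B: B \ A = {6, 8, 9, 13}
|B| - |A| = 6 - 2 = 4

4


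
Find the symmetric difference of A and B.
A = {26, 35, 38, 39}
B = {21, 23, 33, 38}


Set A = {26, 35, 38, 39}
Set B = {21, 23, 33, 38}
A △ B = (A \ B) ∪ (B \ A)
Elements in A but not B: {26, 35, 39}
Elements in B but not A: {21, 23, 33}
A △ B = {21, 23, 26, 33, 35, 39}

{21, 23, 26, 33, 35, 39}


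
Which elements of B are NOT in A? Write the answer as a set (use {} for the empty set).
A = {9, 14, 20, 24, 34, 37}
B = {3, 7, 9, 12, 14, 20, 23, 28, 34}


Set A = {9, 14, 20, 24, 34, 37}
Set B = {3, 7, 9, 12, 14, 20, 23, 28, 34}
Check each element of B against A:
3 ∉ A (include), 7 ∉ A (include), 9 ∈ A, 12 ∉ A (include), 14 ∈ A, 20 ∈ A, 23 ∉ A (include), 28 ∉ A (include), 34 ∈ A
Elements of B not in A: {3, 7, 12, 23, 28}

{3, 7, 12, 23, 28}


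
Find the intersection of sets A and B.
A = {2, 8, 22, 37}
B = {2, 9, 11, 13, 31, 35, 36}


Set A = {2, 8, 22, 37}
Set B = {2, 9, 11, 13, 31, 35, 36}
A ∩ B includes only elements in both sets.
Check each element of A against B:
2 ✓, 8 ✗, 22 ✗, 37 ✗
A ∩ B = {2}

{2}


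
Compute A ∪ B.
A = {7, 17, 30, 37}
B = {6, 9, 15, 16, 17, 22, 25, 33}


Set A = {7, 17, 30, 37}
Set B = {6, 9, 15, 16, 17, 22, 25, 33}
A ∪ B includes all elements in either set.
Elements from A: {7, 17, 30, 37}
Elements from B not already included: {6, 9, 15, 16, 22, 25, 33}
A ∪ B = {6, 7, 9, 15, 16, 17, 22, 25, 30, 33, 37}

{6, 7, 9, 15, 16, 17, 22, 25, 30, 33, 37}


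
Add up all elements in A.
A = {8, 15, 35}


Set A = {8, 15, 35}
Sum = 8 + 15 + 35 = 58

58


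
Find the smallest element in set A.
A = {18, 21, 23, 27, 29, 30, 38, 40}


Set A = {18, 21, 23, 27, 29, 30, 38, 40}
Elements in ascending order: 18, 21, 23, 27, 29, 30, 38, 40
The smallest element is 18.

18


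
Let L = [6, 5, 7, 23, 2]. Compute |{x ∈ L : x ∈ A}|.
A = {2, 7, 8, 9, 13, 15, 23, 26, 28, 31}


Set A = {2, 7, 8, 9, 13, 15, 23, 26, 28, 31}
Candidates: [6, 5, 7, 23, 2]
Check each candidate:
6 ∉ A, 5 ∉ A, 7 ∈ A, 23 ∈ A, 2 ∈ A
Count of candidates in A: 3

3


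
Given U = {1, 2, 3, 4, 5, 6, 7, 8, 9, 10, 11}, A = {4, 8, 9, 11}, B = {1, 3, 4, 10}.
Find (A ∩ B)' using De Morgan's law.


U = {1, 2, 3, 4, 5, 6, 7, 8, 9, 10, 11}
A = {4, 8, 9, 11}, B = {1, 3, 4, 10}
A ∩ B = {4}
(A ∩ B)' = U \ (A ∩ B) = {1, 2, 3, 5, 6, 7, 8, 9, 10, 11}
Verification via A' ∪ B': A' = {1, 2, 3, 5, 6, 7, 10}, B' = {2, 5, 6, 7, 8, 9, 11}
A' ∪ B' = {1, 2, 3, 5, 6, 7, 8, 9, 10, 11} ✓

{1, 2, 3, 5, 6, 7, 8, 9, 10, 11}


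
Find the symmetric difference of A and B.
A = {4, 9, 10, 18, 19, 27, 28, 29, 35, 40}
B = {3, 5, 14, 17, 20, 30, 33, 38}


Set A = {4, 9, 10, 18, 19, 27, 28, 29, 35, 40}
Set B = {3, 5, 14, 17, 20, 30, 33, 38}
A △ B = (A \ B) ∪ (B \ A)
Elements in A but not B: {4, 9, 10, 18, 19, 27, 28, 29, 35, 40}
Elements in B but not A: {3, 5, 14, 17, 20, 30, 33, 38}
A △ B = {3, 4, 5, 9, 10, 14, 17, 18, 19, 20, 27, 28, 29, 30, 33, 35, 38, 40}

{3, 4, 5, 9, 10, 14, 17, 18, 19, 20, 27, 28, 29, 30, 33, 35, 38, 40}


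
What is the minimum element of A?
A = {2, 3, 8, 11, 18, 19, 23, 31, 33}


Set A = {2, 3, 8, 11, 18, 19, 23, 31, 33}
Elements in ascending order: 2, 3, 8, 11, 18, 19, 23, 31, 33
The smallest element is 2.

2


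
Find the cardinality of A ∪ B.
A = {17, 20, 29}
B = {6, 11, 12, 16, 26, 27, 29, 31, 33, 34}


Set A = {17, 20, 29}, |A| = 3
Set B = {6, 11, 12, 16, 26, 27, 29, 31, 33, 34}, |B| = 10
A ∩ B = {29}, |A ∩ B| = 1
|A ∪ B| = |A| + |B| - |A ∩ B| = 3 + 10 - 1 = 12

12


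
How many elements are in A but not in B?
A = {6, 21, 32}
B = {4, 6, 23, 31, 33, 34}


Set A = {6, 21, 32}
Set B = {4, 6, 23, 31, 33, 34}
A \ B = {21, 32}
|A \ B| = 2

2


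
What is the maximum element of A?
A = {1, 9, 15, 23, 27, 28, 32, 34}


Set A = {1, 9, 15, 23, 27, 28, 32, 34}
Elements in ascending order: 1, 9, 15, 23, 27, 28, 32, 34
The largest element is 34.

34


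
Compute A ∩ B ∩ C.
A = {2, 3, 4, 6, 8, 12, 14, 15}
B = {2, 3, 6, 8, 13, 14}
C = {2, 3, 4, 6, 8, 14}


Set A = {2, 3, 4, 6, 8, 12, 14, 15}
Set B = {2, 3, 6, 8, 13, 14}
Set C = {2, 3, 4, 6, 8, 14}
First, A ∩ B = {2, 3, 6, 8, 14}
Then, (A ∩ B) ∩ C = {2, 3, 6, 8, 14}

{2, 3, 6, 8, 14}


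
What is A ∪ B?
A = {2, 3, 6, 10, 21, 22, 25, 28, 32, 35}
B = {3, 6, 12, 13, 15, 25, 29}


Set A = {2, 3, 6, 10, 21, 22, 25, 28, 32, 35}
Set B = {3, 6, 12, 13, 15, 25, 29}
A ∪ B includes all elements in either set.
Elements from A: {2, 3, 6, 10, 21, 22, 25, 28, 32, 35}
Elements from B not already included: {12, 13, 15, 29}
A ∪ B = {2, 3, 6, 10, 12, 13, 15, 21, 22, 25, 28, 29, 32, 35}

{2, 3, 6, 10, 12, 13, 15, 21, 22, 25, 28, 29, 32, 35}


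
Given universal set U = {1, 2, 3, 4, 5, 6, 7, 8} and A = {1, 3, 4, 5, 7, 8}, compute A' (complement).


Universal set U = {1, 2, 3, 4, 5, 6, 7, 8}
Set A = {1, 3, 4, 5, 7, 8}
A' = U \ A = elements in U but not in A
Checking each element of U:
1 (in A, exclude), 2 (not in A, include), 3 (in A, exclude), 4 (in A, exclude), 5 (in A, exclude), 6 (not in A, include), 7 (in A, exclude), 8 (in A, exclude)
A' = {2, 6}

{2, 6}


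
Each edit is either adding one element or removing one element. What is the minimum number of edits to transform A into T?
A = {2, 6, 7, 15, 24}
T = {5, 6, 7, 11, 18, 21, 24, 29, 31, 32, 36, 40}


Set A = {2, 6, 7, 15, 24}
Set T = {5, 6, 7, 11, 18, 21, 24, 29, 31, 32, 36, 40}
Elements to remove from A (in A, not in T): {2, 15} → 2 removals
Elements to add to A (in T, not in A): {5, 11, 18, 21, 29, 31, 32, 36, 40} → 9 additions
Total edits = 2 + 9 = 11

11


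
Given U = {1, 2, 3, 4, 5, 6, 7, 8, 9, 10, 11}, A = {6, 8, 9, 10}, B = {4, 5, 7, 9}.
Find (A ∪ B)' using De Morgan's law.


U = {1, 2, 3, 4, 5, 6, 7, 8, 9, 10, 11}
A = {6, 8, 9, 10}, B = {4, 5, 7, 9}
A ∪ B = {4, 5, 6, 7, 8, 9, 10}
(A ∪ B)' = U \ (A ∪ B) = {1, 2, 3, 11}
Verification via A' ∩ B': A' = {1, 2, 3, 4, 5, 7, 11}, B' = {1, 2, 3, 6, 8, 10, 11}
A' ∩ B' = {1, 2, 3, 11} ✓

{1, 2, 3, 11}


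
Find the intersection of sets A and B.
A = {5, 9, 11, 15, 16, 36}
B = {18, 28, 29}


Set A = {5, 9, 11, 15, 16, 36}
Set B = {18, 28, 29}
A ∩ B includes only elements in both sets.
Check each element of A against B:
5 ✗, 9 ✗, 11 ✗, 15 ✗, 16 ✗, 36 ✗
A ∩ B = {}

{}


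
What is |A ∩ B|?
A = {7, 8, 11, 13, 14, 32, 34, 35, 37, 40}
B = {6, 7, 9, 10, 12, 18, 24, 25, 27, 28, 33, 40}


Set A = {7, 8, 11, 13, 14, 32, 34, 35, 37, 40}
Set B = {6, 7, 9, 10, 12, 18, 24, 25, 27, 28, 33, 40}
A ∩ B = {7, 40}
|A ∩ B| = 2

2


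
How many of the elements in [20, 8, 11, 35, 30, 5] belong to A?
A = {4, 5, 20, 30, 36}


Set A = {4, 5, 20, 30, 36}
Candidates: [20, 8, 11, 35, 30, 5]
Check each candidate:
20 ∈ A, 8 ∉ A, 11 ∉ A, 35 ∉ A, 30 ∈ A, 5 ∈ A
Count of candidates in A: 3

3


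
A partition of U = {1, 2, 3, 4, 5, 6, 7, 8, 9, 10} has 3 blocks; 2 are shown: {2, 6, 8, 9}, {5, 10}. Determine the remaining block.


U = {1, 2, 3, 4, 5, 6, 7, 8, 9, 10}
Shown blocks: {2, 6, 8, 9}, {5, 10}
A partition's blocks are pairwise disjoint and cover U, so the missing block = U \ (union of shown blocks).
Union of shown blocks: {2, 5, 6, 8, 9, 10}
Missing block = U \ (union) = {1, 3, 4, 7}

{1, 3, 4, 7}


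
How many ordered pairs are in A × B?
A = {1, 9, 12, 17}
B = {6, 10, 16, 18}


Set A = {1, 9, 12, 17} has 4 elements.
Set B = {6, 10, 16, 18} has 4 elements.
|A × B| = |A| × |B| = 4 × 4 = 16

16


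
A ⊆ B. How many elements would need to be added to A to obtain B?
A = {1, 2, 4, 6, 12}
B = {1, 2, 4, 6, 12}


Set A = {1, 2, 4, 6, 12}, |A| = 5
Set B = {1, 2, 4, 6, 12}, |B| = 5
Since A ⊆ B: B \ A = {}
|B| - |A| = 5 - 5 = 0

0


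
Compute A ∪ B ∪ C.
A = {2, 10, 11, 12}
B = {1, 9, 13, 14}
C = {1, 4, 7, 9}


Set A = {2, 10, 11, 12}
Set B = {1, 9, 13, 14}
Set C = {1, 4, 7, 9}
First, A ∪ B = {1, 2, 9, 10, 11, 12, 13, 14}
Then, (A ∪ B) ∪ C = {1, 2, 4, 7, 9, 10, 11, 12, 13, 14}

{1, 2, 4, 7, 9, 10, 11, 12, 13, 14}


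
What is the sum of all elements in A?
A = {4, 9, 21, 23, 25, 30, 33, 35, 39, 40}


Set A = {4, 9, 21, 23, 25, 30, 33, 35, 39, 40}
Sum = 4 + 9 + 21 + 23 + 25 + 30 + 33 + 35 + 39 + 40 = 259

259


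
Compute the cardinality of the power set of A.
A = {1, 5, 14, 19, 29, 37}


Set A = {1, 5, 14, 19, 29, 37}
|A| = 6
The power set P(A) contains all subsets of A.
|P(A)| = 2^|A| = 2^6 = 64

64


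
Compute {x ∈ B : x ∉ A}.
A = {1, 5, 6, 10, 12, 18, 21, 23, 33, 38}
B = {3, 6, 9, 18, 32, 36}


Set A = {1, 5, 6, 10, 12, 18, 21, 23, 33, 38}
Set B = {3, 6, 9, 18, 32, 36}
Check each element of B against A:
3 ∉ A (include), 6 ∈ A, 9 ∉ A (include), 18 ∈ A, 32 ∉ A (include), 36 ∉ A (include)
Elements of B not in A: {3, 9, 32, 36}

{3, 9, 32, 36}


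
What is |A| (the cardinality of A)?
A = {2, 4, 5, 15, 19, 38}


Set A = {2, 4, 5, 15, 19, 38}
Listing elements: 2, 4, 5, 15, 19, 38
Counting: 6 elements
|A| = 6

6


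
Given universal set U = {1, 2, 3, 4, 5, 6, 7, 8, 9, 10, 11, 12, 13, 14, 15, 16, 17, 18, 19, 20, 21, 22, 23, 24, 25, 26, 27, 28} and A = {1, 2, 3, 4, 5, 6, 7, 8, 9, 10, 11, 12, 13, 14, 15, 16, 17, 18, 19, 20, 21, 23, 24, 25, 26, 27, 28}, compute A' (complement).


Universal set U = {1, 2, 3, 4, 5, 6, 7, 8, 9, 10, 11, 12, 13, 14, 15, 16, 17, 18, 19, 20, 21, 22, 23, 24, 25, 26, 27, 28}
Set A = {1, 2, 3, 4, 5, 6, 7, 8, 9, 10, 11, 12, 13, 14, 15, 16, 17, 18, 19, 20, 21, 23, 24, 25, 26, 27, 28}
A' = U \ A = elements in U but not in A
Checking each element of U:
1 (in A, exclude), 2 (in A, exclude), 3 (in A, exclude), 4 (in A, exclude), 5 (in A, exclude), 6 (in A, exclude), 7 (in A, exclude), 8 (in A, exclude), 9 (in A, exclude), 10 (in A, exclude), 11 (in A, exclude), 12 (in A, exclude), 13 (in A, exclude), 14 (in A, exclude), 15 (in A, exclude), 16 (in A, exclude), 17 (in A, exclude), 18 (in A, exclude), 19 (in A, exclude), 20 (in A, exclude), 21 (in A, exclude), 22 (not in A, include), 23 (in A, exclude), 24 (in A, exclude), 25 (in A, exclude), 26 (in A, exclude), 27 (in A, exclude), 28 (in A, exclude)
A' = {22}

{22}
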